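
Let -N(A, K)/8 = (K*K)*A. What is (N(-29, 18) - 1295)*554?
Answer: 40925642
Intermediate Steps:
N(A, K) = -8*A*K**2 (N(A, K) = -8*K*K*A = -8*K**2*A = -8*A*K**2)
(N(-29, 18) - 1295)*554 = (-8*(-29)*18**2 - 1295)*554 = (-8*(-29)*324 - 1295)*554 = (75168 - 1295)*554 = 73873*554 = 40925642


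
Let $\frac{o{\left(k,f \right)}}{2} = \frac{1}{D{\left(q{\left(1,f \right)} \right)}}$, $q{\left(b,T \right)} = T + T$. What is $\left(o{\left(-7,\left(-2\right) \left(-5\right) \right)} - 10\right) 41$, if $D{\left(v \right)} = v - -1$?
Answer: $- \frac{8528}{21} \approx -406.1$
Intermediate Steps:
$q{\left(b,T \right)} = 2 T$
$D{\left(v \right)} = 1 + v$ ($D{\left(v \right)} = v + 1 = 1 + v$)
$o{\left(k,f \right)} = \frac{2}{1 + 2 f}$
$\left(o{\left(-7,\left(-2\right) \left(-5\right) \right)} - 10\right) 41 = \left(\frac{2}{1 + 2 \left(\left(-2\right) \left(-5\right)\right)} - 10\right) 41 = \left(\frac{2}{1 + 2 \cdot 10} - 10\right) 41 = \left(\frac{2}{1 + 20} - 10\right) 41 = \left(\frac{2}{21} - 10\right) 41 = \left(- \frac{208}{21}\right) 41 = - \frac{8528}{21}$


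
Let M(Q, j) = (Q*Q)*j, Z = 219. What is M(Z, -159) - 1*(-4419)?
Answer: -7621380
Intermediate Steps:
M(Q, j) = j*Q² (M(Q, j) = Q²*j = j*Q²)
M(Z, -159) - 1*(-4419) = -159*219² - 1*(-4419) = -159*47961 + 4419 = -7625799 + 4419 = -7621380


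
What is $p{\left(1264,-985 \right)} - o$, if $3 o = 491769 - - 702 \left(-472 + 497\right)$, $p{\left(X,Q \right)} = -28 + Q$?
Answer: $-170786$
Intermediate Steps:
$o = 169773$ ($o = \frac{491769 - - 702 \left(-472 + 497\right)}{3} = \frac{491769 - \left(-702\right) 25}{3} = \frac{491769 - -17550}{3} = \frac{491769 + 17550}{3} = \frac{1}{3} \cdot 509319 = 169773$)
$p{\left(1264,-985 \right)} - o = \left(-28 - 985\right) - 169773 = -1013 - 169773 = -170786$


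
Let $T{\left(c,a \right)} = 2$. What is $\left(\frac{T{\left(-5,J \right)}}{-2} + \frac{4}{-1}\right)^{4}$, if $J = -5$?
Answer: $625$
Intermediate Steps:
$\left(\frac{T{\left(-5,J \right)}}{-2} + \frac{4}{-1}\right)^{4} = \left(\frac{2}{-2} + \frac{4}{-1}\right)^{4} = \left(2 \left(- \frac{1}{2}\right) + 4 \left(-1\right)\right)^{4} = \left(-1 - 4\right)^{4} = \left(-5\right)^{4} = 625$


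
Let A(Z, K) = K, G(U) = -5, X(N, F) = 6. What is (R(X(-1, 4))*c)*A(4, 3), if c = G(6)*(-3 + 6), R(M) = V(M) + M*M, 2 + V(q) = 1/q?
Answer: -3075/2 ≈ -1537.5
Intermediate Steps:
V(q) = -2 + 1/q
R(M) = -2 + 1/M + M**2 (R(M) = (-2 + 1/M) + M*M = (-2 + 1/M) + M**2 = -2 + 1/M + M**2)
c = -15 (c = -5*(-3 + 6) = -5*3 = -15)
(R(X(-1, 4))*c)*A(4, 3) = ((-2 + 1/6 + 6**2)*(-15))*3 = ((-2 + 1/6 + 36)*(-15))*3 = ((205/6)*(-15))*3 = -1025/2*3 = -3075/2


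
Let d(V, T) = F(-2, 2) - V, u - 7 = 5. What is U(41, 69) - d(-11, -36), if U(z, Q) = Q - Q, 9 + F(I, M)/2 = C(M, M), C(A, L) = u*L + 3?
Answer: -47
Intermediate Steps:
u = 12 (u = 7 + 5 = 12)
C(A, L) = 3 + 12*L (C(A, L) = 12*L + 3 = 3 + 12*L)
F(I, M) = -12 + 24*M (F(I, M) = -18 + 2*(3 + 12*M) = -18 + (6 + 24*M) = -12 + 24*M)
d(V, T) = 36 - V (d(V, T) = (-12 + 24*2) - V = (-12 + 48) - V = 36 - V)
U(z, Q) = 0
U(41, 69) - d(-11, -36) = 0 - (36 - 1*(-11)) = 0 - (36 + 11) = 0 - 1*47 = 0 - 47 = -47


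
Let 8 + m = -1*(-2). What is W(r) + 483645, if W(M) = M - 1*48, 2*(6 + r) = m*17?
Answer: 483540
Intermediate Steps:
m = -6 (m = -8 - 1*(-2) = -8 + 2 = -6)
r = -57 (r = -6 + (-6*17)/2 = -6 + (1/2)*(-102) = -6 - 51 = -57)
W(M) = -48 + M (W(M) = M - 48 = -48 + M)
W(r) + 483645 = (-48 - 57) + 483645 = -105 + 483645 = 483540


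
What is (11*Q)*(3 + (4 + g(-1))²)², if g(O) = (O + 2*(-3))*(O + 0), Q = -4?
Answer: -676544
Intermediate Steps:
g(O) = O*(-6 + O) (g(O) = (O - 6)*O = (-6 + O)*O = O*(-6 + O))
(11*Q)*(3 + (4 + g(-1))²)² = (11*(-4))*(3 + (4 - (-6 - 1))²)² = -44*(3 + (4 - 1*(-7))²)² = -44*(3 + (4 + 7)²)² = -44*(3 + 11²)² = -44*(3 + 121)² = -44*124² = -44*15376 = -676544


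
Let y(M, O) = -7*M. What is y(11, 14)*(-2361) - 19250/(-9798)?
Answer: 890633128/4899 ≈ 1.8180e+5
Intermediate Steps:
y(11, 14)*(-2361) - 19250/(-9798) = -7*11*(-2361) - 19250/(-9798) = -77*(-2361) - 19250*(-1)/9798 = 181797 - 1*(-9625/4899) = 181797 + 9625/4899 = 890633128/4899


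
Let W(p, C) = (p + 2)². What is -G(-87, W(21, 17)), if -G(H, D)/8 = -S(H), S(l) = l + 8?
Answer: 632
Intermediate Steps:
S(l) = 8 + l
W(p, C) = (2 + p)²
G(H, D) = 64 + 8*H (G(H, D) = -(-8)*(8 + H) = -8*(-8 - H) = 64 + 8*H)
-G(-87, W(21, 17)) = -(64 + 8*(-87)) = -(64 - 696) = -1*(-632) = 632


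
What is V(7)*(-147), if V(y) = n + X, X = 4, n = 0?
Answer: -588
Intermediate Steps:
V(y) = 4 (V(y) = 0 + 4 = 4)
V(7)*(-147) = 4*(-147) = -588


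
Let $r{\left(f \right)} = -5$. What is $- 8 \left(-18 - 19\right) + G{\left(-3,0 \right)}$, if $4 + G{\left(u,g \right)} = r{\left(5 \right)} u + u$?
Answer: $304$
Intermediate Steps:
$G{\left(u,g \right)} = -4 - 4 u$ ($G{\left(u,g \right)} = -4 + \left(- 5 u + u\right) = -4 - 4 u$)
$- 8 \left(-18 - 19\right) + G{\left(-3,0 \right)} = - 8 \left(-18 - 19\right) - -8 = \left(-8\right) \left(-37\right) + \left(-4 + 12\right) = 296 + 8 = 304$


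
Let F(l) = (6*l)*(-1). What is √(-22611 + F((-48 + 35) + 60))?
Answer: I*√22893 ≈ 151.3*I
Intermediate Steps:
F(l) = -6*l
√(-22611 + F((-48 + 35) + 60)) = √(-22611 - 6*((-48 + 35) + 60)) = √(-22611 - 6*(-13 + 60)) = √(-22611 - 6*47) = √(-22611 - 282) = √(-22893) = I*√22893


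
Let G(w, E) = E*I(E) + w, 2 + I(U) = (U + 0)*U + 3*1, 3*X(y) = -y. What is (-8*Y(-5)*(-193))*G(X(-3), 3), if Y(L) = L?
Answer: -239320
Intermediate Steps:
X(y) = -y/3 (X(y) = (-y)/3 = -y/3)
I(U) = 1 + U² (I(U) = -2 + ((U + 0)*U + 3*1) = -2 + (U*U + 3) = -2 + (U² + 3) = -2 + (3 + U²) = 1 + U²)
G(w, E) = w + E*(1 + E²) (G(w, E) = E*(1 + E²) + w = w + E*(1 + E²))
(-8*Y(-5)*(-193))*G(X(-3), 3) = (-8*(-5)*(-193))*(3 - ⅓*(-3) + 3³) = (40*(-193))*(3 + 1 + 27) = -7720*31 = -239320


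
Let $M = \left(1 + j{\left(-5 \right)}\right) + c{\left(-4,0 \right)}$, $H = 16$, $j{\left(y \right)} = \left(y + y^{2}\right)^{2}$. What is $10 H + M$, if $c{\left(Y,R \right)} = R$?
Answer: $561$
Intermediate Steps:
$M = 401$ ($M = \left(1 + \left(-5\right)^{2} \left(1 - 5\right)^{2}\right) + 0 = \left(1 + 25 \left(-4\right)^{2}\right) + 0 = \left(1 + 25 \cdot 16\right) + 0 = \left(1 + 400\right) + 0 = 401 + 0 = 401$)
$10 H + M = 10 \cdot 16 + 401 = 160 + 401 = 561$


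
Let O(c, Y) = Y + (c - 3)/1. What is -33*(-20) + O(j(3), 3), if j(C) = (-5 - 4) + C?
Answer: 654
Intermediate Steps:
j(C) = -9 + C
O(c, Y) = -3 + Y + c (O(c, Y) = Y + (-3 + c)*1 = Y + (-3 + c) = -3 + Y + c)
-33*(-20) + O(j(3), 3) = -33*(-20) + (-3 + 3 + (-9 + 3)) = 660 + (-3 + 3 - 6) = 660 - 6 = 654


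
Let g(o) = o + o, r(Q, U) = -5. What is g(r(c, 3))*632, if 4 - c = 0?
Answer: -6320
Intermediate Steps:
c = 4 (c = 4 - 1*0 = 4 + 0 = 4)
g(o) = 2*o
g(r(c, 3))*632 = (2*(-5))*632 = -10*632 = -6320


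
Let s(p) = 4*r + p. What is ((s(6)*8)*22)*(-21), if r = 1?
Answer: -36960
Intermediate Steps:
s(p) = 4 + p (s(p) = 4*1 + p = 4 + p)
((s(6)*8)*22)*(-21) = (((4 + 6)*8)*22)*(-21) = ((10*8)*22)*(-21) = (80*22)*(-21) = 1760*(-21) = -36960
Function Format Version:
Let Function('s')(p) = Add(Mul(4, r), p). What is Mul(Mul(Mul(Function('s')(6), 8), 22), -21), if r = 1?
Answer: -36960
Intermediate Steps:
Function('s')(p) = Add(4, p) (Function('s')(p) = Add(Mul(4, 1), p) = Add(4, p))
Mul(Mul(Mul(Function('s')(6), 8), 22), -21) = Mul(Mul(Mul(Add(4, 6), 8), 22), -21) = Mul(Mul(Mul(10, 8), 22), -21) = Mul(Mul(80, 22), -21) = Mul(1760, -21) = -36960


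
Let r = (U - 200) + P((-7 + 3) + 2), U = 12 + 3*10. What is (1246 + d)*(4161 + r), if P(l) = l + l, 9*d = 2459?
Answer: 18226109/3 ≈ 6.0754e+6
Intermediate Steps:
U = 42 (U = 12 + 30 = 42)
d = 2459/9 (d = (⅑)*2459 = 2459/9 ≈ 273.22)
P(l) = 2*l
r = -162 (r = (42 - 200) + 2*((-7 + 3) + 2) = -158 + 2*(-4 + 2) = -158 + 2*(-2) = -158 - 4 = -162)
(1246 + d)*(4161 + r) = (1246 + 2459/9)*(4161 - 162) = (13673/9)*3999 = 18226109/3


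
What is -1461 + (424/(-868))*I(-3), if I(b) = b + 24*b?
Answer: -309087/217 ≈ -1424.4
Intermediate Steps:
I(b) = 25*b
-1461 + (424/(-868))*I(-3) = -1461 + (424/(-868))*(25*(-3)) = -1461 + (424*(-1/868))*(-75) = -1461 - 106/217*(-75) = -1461 + 7950/217 = -309087/217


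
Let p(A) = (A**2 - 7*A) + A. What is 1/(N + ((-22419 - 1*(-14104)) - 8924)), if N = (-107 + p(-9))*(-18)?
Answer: -1/17743 ≈ -5.6360e-5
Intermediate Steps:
p(A) = A**2 - 6*A
N = -504 (N = (-107 - 9*(-6 - 9))*(-18) = (-107 - 9*(-15))*(-18) = (-107 + 135)*(-18) = 28*(-18) = -504)
1/(N + ((-22419 - 1*(-14104)) - 8924)) = 1/(-504 + ((-22419 - 1*(-14104)) - 8924)) = 1/(-504 + ((-22419 + 14104) - 8924)) = 1/(-504 + (-8315 - 8924)) = 1/(-504 - 17239) = 1/(-17743) = -1/17743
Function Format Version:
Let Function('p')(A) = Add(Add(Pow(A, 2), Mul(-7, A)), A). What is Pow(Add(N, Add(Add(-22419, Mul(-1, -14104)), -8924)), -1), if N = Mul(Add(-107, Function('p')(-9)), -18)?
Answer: Rational(-1, 17743) ≈ -5.6360e-5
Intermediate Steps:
Function('p')(A) = Add(Pow(A, 2), Mul(-6, A))
N = -504 (N = Mul(Add(-107, Mul(-9, Add(-6, -9))), -18) = Mul(Add(-107, Mul(-9, -15)), -18) = Mul(Add(-107, 135), -18) = Mul(28, -18) = -504)
Pow(Add(N, Add(Add(-22419, Mul(-1, -14104)), -8924)), -1) = Pow(Add(-504, Add(Add(-22419, Mul(-1, -14104)), -8924)), -1) = Pow(Add(-504, Add(Add(-22419, 14104), -8924)), -1) = Pow(Add(-504, Add(-8315, -8924)), -1) = Pow(Add(-504, -17239), -1) = Pow(-17743, -1) = Rational(-1, 17743)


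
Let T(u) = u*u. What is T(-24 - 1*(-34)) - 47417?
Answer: -47317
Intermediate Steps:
T(u) = u²
T(-24 - 1*(-34)) - 47417 = (-24 - 1*(-34))² - 47417 = (-24 + 34)² - 47417 = 10² - 47417 = 100 - 47417 = -47317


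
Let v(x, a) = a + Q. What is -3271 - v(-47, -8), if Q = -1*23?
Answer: -3240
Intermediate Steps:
Q = -23
v(x, a) = -23 + a (v(x, a) = a - 23 = -23 + a)
-3271 - v(-47, -8) = -3271 - (-23 - 8) = -3271 - 1*(-31) = -3271 + 31 = -3240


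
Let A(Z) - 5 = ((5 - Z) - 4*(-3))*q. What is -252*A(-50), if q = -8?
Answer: 133812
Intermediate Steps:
A(Z) = -131 + 8*Z (A(Z) = 5 + ((5 - Z) - 4*(-3))*(-8) = 5 + ((5 - Z) + 12)*(-8) = 5 + (17 - Z)*(-8) = 5 + (-136 + 8*Z) = -131 + 8*Z)
-252*A(-50) = -252*(-131 + 8*(-50)) = -252*(-131 - 400) = -252*(-531) = 133812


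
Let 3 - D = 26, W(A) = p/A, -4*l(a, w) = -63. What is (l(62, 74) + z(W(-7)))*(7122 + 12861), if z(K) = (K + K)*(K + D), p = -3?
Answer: -14088015/196 ≈ -71878.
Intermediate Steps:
l(a, w) = 63/4 (l(a, w) = -1/4*(-63) = 63/4)
W(A) = -3/A
D = -23 (D = 3 - 1*26 = 3 - 26 = -23)
z(K) = 2*K*(-23 + K) (z(K) = (K + K)*(K - 23) = (2*K)*(-23 + K) = 2*K*(-23 + K))
(l(62, 74) + z(W(-7)))*(7122 + 12861) = (63/4 + 2*(-3/(-7))*(-23 - 3/(-7)))*(7122 + 12861) = (63/4 + 2*(-3*(-1/7))*(-23 - 3*(-1/7)))*19983 = (63/4 + 2*(3/7)*(-23 + 3/7))*19983 = (63/4 + 2*(3/7)*(-158/7))*19983 = (63/4 - 948/49)*19983 = -705/196*19983 = -14088015/196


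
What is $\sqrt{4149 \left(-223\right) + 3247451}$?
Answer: $4 \sqrt{145139} \approx 1523.9$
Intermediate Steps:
$\sqrt{4149 \left(-223\right) + 3247451} = \sqrt{-925227 + 3247451} = \sqrt{2322224} = 4 \sqrt{145139}$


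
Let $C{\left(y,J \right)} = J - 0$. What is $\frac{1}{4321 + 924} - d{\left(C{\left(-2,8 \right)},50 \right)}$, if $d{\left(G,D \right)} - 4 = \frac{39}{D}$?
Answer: $- \frac{250701}{52450} \approx -4.7798$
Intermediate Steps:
$C{\left(y,J \right)} = J$ ($C{\left(y,J \right)} = J + 0 = J$)
$d{\left(G,D \right)} = 4 + \frac{39}{D}$
$\frac{1}{4321 + 924} - d{\left(C{\left(-2,8 \right)},50 \right)} = \frac{1}{4321 + 924} - \left(4 + \frac{39}{50}\right) = \frac{1}{5245} - \left(4 + 39 \cdot \frac{1}{50}\right) = \frac{1}{5245} - \left(4 + \frac{39}{50}\right) = \frac{1}{5245} - \frac{239}{50} = - \frac{250701}{52450}$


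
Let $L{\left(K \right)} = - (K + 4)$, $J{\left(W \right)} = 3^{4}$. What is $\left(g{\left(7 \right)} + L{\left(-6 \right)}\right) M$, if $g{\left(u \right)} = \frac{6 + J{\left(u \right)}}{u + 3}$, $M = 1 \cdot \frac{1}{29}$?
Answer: $\frac{107}{290} \approx 0.36897$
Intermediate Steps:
$J{\left(W \right)} = 81$
$M = \frac{1}{29}$ ($M = 1 \cdot \frac{1}{29} = \frac{1}{29} \approx 0.034483$)
$g{\left(u \right)} = \frac{87}{3 + u}$ ($g{\left(u \right)} = \frac{6 + 81}{u + 3} = \frac{87}{3 + u}$)
$L{\left(K \right)} = -4 - K$ ($L{\left(K \right)} = - (4 + K) = -4 - K$)
$\left(g{\left(7 \right)} + L{\left(-6 \right)}\right) M = \left(\frac{87}{3 + 7} - -2\right) \frac{1}{29} = \left(\frac{87}{10} + \left(-4 + 6\right)\right) \frac{1}{29} = \left(87 \cdot \frac{1}{10} + 2\right) \frac{1}{29} = \left(\frac{87}{10} + 2\right) \frac{1}{29} = \frac{107}{10} \cdot \frac{1}{29} = \frac{107}{290}$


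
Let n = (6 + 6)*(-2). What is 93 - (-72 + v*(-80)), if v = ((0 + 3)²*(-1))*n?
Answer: 17445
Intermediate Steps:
n = -24 (n = 12*(-2) = -24)
v = 216 (v = ((0 + 3)²*(-1))*(-24) = (3²*(-1))*(-24) = (9*(-1))*(-24) = -9*(-24) = 216)
93 - (-72 + v*(-80)) = 93 - (-72 + 216*(-80)) = 93 - (-72 - 17280) = 93 - 1*(-17352) = 93 + 17352 = 17445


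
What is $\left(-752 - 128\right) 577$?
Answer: $-507760$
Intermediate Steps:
$\left(-752 - 128\right) 577 = \left(-880\right) 577 = -507760$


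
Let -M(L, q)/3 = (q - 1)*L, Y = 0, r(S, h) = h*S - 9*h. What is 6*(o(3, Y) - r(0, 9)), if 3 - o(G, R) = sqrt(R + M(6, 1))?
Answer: 504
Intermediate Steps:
r(S, h) = -9*h + S*h (r(S, h) = S*h - 9*h = -9*h + S*h)
M(L, q) = -3*L*(-1 + q) (M(L, q) = -3*(q - 1)*L = -3*(-1 + q)*L = -3*L*(-1 + q))
o(G, R) = 3 - sqrt(R) (o(G, R) = 3 - sqrt(R + 3*6*(1 - 1*1)) = 3 - sqrt(R + 3*6*(1 - 1)) = 3 - sqrt(R + 3*6*0) = 3 - sqrt(R + 0) = 3 - sqrt(R))
6*(o(3, Y) - r(0, 9)) = 6*((3 - sqrt(0)) - 9*(-9 + 0)) = 6*((3 - 1*0) - 9*(-9)) = 6*((3 + 0) - 1*(-81)) = 6*(3 + 81) = 6*84 = 504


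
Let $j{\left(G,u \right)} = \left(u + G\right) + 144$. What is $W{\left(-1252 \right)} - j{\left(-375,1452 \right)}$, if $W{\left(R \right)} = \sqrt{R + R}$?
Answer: $-1221 + 2 i \sqrt{626} \approx -1221.0 + 50.04 i$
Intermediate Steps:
$j{\left(G,u \right)} = 144 + G + u$ ($j{\left(G,u \right)} = \left(G + u\right) + 144 = 144 + G + u$)
$W{\left(R \right)} = \sqrt{2} \sqrt{R}$ ($W{\left(R \right)} = \sqrt{2 R} = \sqrt{2} \sqrt{R}$)
$W{\left(-1252 \right)} - j{\left(-375,1452 \right)} = \sqrt{2} \sqrt{-1252} - \left(144 - 375 + 1452\right) = \sqrt{2} \cdot 2 i \sqrt{313} - 1221 = 2 i \sqrt{626} - 1221 = -1221 + 2 i \sqrt{626}$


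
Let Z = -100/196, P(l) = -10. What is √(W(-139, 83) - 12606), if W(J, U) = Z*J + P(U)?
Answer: 9*I*√7589/7 ≈ 112.0*I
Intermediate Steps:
Z = -25/49 (Z = -100*1/196 = -25/49 ≈ -0.51020)
W(J, U) = -10 - 25*J/49 (W(J, U) = -25*J/49 - 10 = -10 - 25*J/49)
√(W(-139, 83) - 12606) = √((-10 - 25/49*(-139)) - 12606) = √((-10 + 3475/49) - 12606) = √(2985/49 - 12606) = √(-614709/49) = 9*I*√7589/7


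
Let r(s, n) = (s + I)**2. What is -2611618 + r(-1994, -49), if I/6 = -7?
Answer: 1533678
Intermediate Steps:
I = -42 (I = 6*(-7) = -42)
r(s, n) = (-42 + s)**2 (r(s, n) = (s - 42)**2 = (-42 + s)**2)
-2611618 + r(-1994, -49) = -2611618 + (-42 - 1994)**2 = -2611618 + (-2036)**2 = -2611618 + 4145296 = 1533678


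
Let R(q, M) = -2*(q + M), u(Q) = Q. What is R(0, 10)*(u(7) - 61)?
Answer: 1080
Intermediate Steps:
R(q, M) = -2*M - 2*q (R(q, M) = -2*(M + q) = -2*M - 2*q)
R(0, 10)*(u(7) - 61) = (-2*10 - 2*0)*(7 - 61) = (-20 + 0)*(-54) = -20*(-54) = 1080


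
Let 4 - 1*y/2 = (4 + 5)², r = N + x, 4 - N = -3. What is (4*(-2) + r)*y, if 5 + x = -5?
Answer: 1694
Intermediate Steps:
N = 7 (N = 4 - 1*(-3) = 4 + 3 = 7)
x = -10 (x = -5 - 5 = -10)
r = -3 (r = 7 - 10 = -3)
y = -154 (y = 8 - 2*(4 + 5)² = 8 - 2*9² = 8 - 2*81 = 8 - 162 = -154)
(4*(-2) + r)*y = (4*(-2) - 3)*(-154) = (-8 - 3)*(-154) = -11*(-154) = 1694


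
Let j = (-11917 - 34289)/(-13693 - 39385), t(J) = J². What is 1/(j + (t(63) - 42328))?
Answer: -26539/1017986398 ≈ -2.6070e-5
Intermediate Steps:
j = 23103/26539 (j = -46206/(-53078) = -46206*(-1/53078) = 23103/26539 ≈ 0.87053)
1/(j + (t(63) - 42328)) = 1/(23103/26539 + (63² - 42328)) = 1/(23103/26539 + (3969 - 42328)) = 1/(23103/26539 - 38359) = 1/(-1017986398/26539) = -26539/1017986398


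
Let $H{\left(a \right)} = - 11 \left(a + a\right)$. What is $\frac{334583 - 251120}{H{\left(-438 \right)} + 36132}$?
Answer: $\frac{27821}{15256} \approx 1.8236$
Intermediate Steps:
$H{\left(a \right)} = - 22 a$ ($H{\left(a \right)} = - 11 \cdot 2 a = - 22 a$)
$\frac{334583 - 251120}{H{\left(-438 \right)} + 36132} = \frac{334583 - 251120}{\left(-22\right) \left(-438\right) + 36132} = \frac{83463}{9636 + 36132} = \frac{83463}{45768} = 83463 \cdot \frac{1}{45768} = \frac{27821}{15256}$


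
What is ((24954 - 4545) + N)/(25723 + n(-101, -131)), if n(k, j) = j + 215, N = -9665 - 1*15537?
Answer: -4793/25807 ≈ -0.18572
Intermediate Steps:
N = -25202 (N = -9665 - 15537 = -25202)
n(k, j) = 215 + j
((24954 - 4545) + N)/(25723 + n(-101, -131)) = ((24954 - 4545) - 25202)/(25723 + (215 - 131)) = (20409 - 25202)/(25723 + 84) = -4793/25807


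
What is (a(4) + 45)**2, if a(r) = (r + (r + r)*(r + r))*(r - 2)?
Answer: 32761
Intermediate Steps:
a(r) = (-2 + r)*(r + 4*r**2) (a(r) = (r + (2*r)*(2*r))*(-2 + r) = (r + 4*r**2)*(-2 + r) = (-2 + r)*(r + 4*r**2))
(a(4) + 45)**2 = (4*(-2 - 7*4 + 4*4**2) + 45)**2 = (4*(-2 - 28 + 4*16) + 45)**2 = (4*(-2 - 28 + 64) + 45)**2 = (4*34 + 45)**2 = (136 + 45)**2 = 181**2 = 32761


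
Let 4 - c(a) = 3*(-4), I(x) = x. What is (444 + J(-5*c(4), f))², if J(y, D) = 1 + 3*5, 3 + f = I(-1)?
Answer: 211600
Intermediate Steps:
c(a) = 16 (c(a) = 4 - 3*(-4) = 4 - 1*(-12) = 4 + 12 = 16)
f = -4 (f = -3 - 1 = -4)
J(y, D) = 16 (J(y, D) = 1 + 15 = 16)
(444 + J(-5*c(4), f))² = (444 + 16)² = 460² = 211600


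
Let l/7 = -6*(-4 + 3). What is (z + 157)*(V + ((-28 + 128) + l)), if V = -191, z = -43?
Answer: -5586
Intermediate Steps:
l = 42 (l = 7*(-6*(-4 + 3)) = 7*(-6*(-1)) = 7*6 = 42)
(z + 157)*(V + ((-28 + 128) + l)) = (-43 + 157)*(-191 + ((-28 + 128) + 42)) = 114*(-191 + (100 + 42)) = 114*(-191 + 142) = 114*(-49) = -5586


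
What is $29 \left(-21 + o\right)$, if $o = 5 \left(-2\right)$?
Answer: $-899$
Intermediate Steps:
$o = -10$
$29 \left(-21 + o\right) = 29 \left(-21 - 10\right) = 29 \left(-31\right) = -899$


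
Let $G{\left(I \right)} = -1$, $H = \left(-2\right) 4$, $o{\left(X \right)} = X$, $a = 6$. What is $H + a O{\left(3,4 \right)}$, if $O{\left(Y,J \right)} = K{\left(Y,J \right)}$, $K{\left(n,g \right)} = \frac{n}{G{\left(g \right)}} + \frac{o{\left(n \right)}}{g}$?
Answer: $- \frac{43}{2} \approx -21.5$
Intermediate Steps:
$H = -8$
$K{\left(n,g \right)} = - n + \frac{n}{g}$ ($K{\left(n,g \right)} = \frac{n}{-1} + \frac{n}{g} = n \left(-1\right) + \frac{n}{g} = - n + \frac{n}{g}$)
$O{\left(Y,J \right)} = - Y + \frac{Y}{J}$
$H + a O{\left(3,4 \right)} = -8 + 6 \left(\left(-1\right) 3 + \frac{3}{4}\right) = -8 + 6 \left(-3 + 3 \cdot \frac{1}{4}\right) = -8 + 6 \left(-3 + \frac{3}{4}\right) = -8 + 6 \left(- \frac{9}{4}\right) = -8 - \frac{27}{2} = - \frac{43}{2}$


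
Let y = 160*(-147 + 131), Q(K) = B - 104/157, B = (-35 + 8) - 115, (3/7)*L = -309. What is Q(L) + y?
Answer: -424318/157 ≈ -2702.7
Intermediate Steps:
L = -721 (L = (7/3)*(-309) = -721)
B = -142 (B = -27 - 115 = -142)
Q(K) = -22398/157 (Q(K) = -142 - 104/157 = -22398/157)
y = -2560 (y = 160*(-16) = -2560)
Q(L) + y = -22398/157 - 2560 = -424318/157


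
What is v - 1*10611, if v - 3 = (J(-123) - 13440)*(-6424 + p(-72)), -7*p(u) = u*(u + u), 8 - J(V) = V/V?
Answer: 106179176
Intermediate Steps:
J(V) = 7 (J(V) = 8 - V/V = 8 - 1*1 = 8 - 1 = 7)
p(u) = -2*u²/7 (p(u) = -u*(u + u)/7 = -u*2*u/7 = -2*u²/7)
v = 106189787 (v = 3 + (7 - 13440)*(-6424 - 2/7*(-72)²) = 3 - 13433*(-6424 - 2/7*5184) = 3 - 13433*(-6424 - 10368/7) = 3 - 13433*(-55336/7) = 3 + 106189784 = 106189787)
v - 1*10611 = 106189787 - 1*10611 = 106189787 - 10611 = 106179176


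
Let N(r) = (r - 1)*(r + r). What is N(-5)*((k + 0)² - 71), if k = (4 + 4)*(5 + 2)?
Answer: 183900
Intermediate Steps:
N(r) = 2*r*(-1 + r) (N(r) = (-1 + r)*(2*r) = 2*r*(-1 + r))
k = 56 (k = 8*7 = 56)
N(-5)*((k + 0)² - 71) = (2*(-5)*(-1 - 5))*((56 + 0)² - 71) = (2*(-5)*(-6))*(56² - 71) = 60*(3136 - 71) = 60*3065 = 183900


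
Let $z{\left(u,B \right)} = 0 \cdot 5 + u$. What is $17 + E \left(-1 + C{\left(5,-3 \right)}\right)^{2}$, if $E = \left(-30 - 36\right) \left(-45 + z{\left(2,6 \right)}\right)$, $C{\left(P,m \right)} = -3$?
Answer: $45425$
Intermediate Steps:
$z{\left(u,B \right)} = u$ ($z{\left(u,B \right)} = 0 + u = u$)
$E = 2838$ ($E = \left(-30 - 36\right) \left(-45 + 2\right) = \left(-66\right) \left(-43\right) = 2838$)
$17 + E \left(-1 + C{\left(5,-3 \right)}\right)^{2} = 17 + 2838 \left(-1 - 3\right)^{2} = 17 + 2838 \left(-4\right)^{2} = 17 + 2838 \cdot 16 = 17 + 45408 = 45425$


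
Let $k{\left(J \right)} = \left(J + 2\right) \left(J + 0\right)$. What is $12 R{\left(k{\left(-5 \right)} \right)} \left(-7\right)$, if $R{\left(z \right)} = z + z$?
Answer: $-2520$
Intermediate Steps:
$k{\left(J \right)} = J \left(2 + J\right)$ ($k{\left(J \right)} = \left(2 + J\right) J = J \left(2 + J\right)$)
$R{\left(z \right)} = 2 z$
$12 R{\left(k{\left(-5 \right)} \right)} \left(-7\right) = 12 \cdot 2 \left(- 5 \left(2 - 5\right)\right) \left(-7\right) = 12 \cdot 2 \left(\left(-5\right) \left(-3\right)\right) \left(-7\right) = 12 \cdot 2 \cdot 15 \left(-7\right) = 12 \cdot 30 \left(-7\right) = 360 \left(-7\right) = -2520$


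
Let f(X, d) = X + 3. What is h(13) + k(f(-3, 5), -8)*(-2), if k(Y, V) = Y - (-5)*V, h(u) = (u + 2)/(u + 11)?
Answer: 645/8 ≈ 80.625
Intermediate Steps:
f(X, d) = 3 + X
h(u) = (2 + u)/(11 + u)
k(Y, V) = Y + 5*V
h(13) + k(f(-3, 5), -8)*(-2) = (2 + 13)/(11 + 13) + ((3 - 3) + 5*(-8))*(-2) = 15/24 + (0 - 40)*(-2) = (1/24)*15 - 40*(-2) = 5/8 + 80 = 645/8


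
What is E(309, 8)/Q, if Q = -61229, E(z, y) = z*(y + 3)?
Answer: -3399/61229 ≈ -0.055513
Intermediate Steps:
E(z, y) = z*(3 + y)
E(309, 8)/Q = (309*(3 + 8))/(-61229) = (309*11)*(-1/61229) = 3399*(-1/61229) = -3399/61229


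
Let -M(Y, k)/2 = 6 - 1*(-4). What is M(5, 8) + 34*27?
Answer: 898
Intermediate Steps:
M(Y, k) = -20 (M(Y, k) = -2*(6 - 1*(-4)) = -2*(6 + 4) = -2*10 = -20)
M(5, 8) + 34*27 = -20 + 34*27 = -20 + 918 = 898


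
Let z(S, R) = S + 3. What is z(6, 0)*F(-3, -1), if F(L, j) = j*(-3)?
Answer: 27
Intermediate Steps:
z(S, R) = 3 + S
F(L, j) = -3*j
z(6, 0)*F(-3, -1) = (3 + 6)*(-3*(-1)) = 9*3 = 27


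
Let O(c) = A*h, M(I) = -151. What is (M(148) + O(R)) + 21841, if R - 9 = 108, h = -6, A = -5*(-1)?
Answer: 21660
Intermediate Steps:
A = 5
R = 117 (R = 9 + 108 = 117)
O(c) = -30 (O(c) = 5*(-6) = -30)
(M(148) + O(R)) + 21841 = (-151 - 30) + 21841 = -181 + 21841 = 21660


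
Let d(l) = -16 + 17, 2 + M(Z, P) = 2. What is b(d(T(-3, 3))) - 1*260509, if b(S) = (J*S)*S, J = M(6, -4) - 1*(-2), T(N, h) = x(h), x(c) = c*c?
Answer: -260507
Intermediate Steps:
M(Z, P) = 0 (M(Z, P) = -2 + 2 = 0)
x(c) = c²
T(N, h) = h²
d(l) = 1
J = 2 (J = 0 - 1*(-2) = 0 + 2 = 2)
b(S) = 2*S² (b(S) = (2*S)*S = 2*S²)
b(d(T(-3, 3))) - 1*260509 = 2*1² - 1*260509 = 2*1 - 260509 = 2 - 260509 = -260507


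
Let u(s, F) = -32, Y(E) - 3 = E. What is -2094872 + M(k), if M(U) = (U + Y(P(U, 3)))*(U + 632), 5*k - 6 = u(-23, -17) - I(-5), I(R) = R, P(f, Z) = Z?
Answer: -52343549/25 ≈ -2.0937e+6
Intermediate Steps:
Y(E) = 3 + E
k = -21/5 (k = 6/5 + (-32 - 1*(-5))/5 = 6/5 + (-32 + 5)/5 = 6/5 + (⅕)*(-27) = 6/5 - 27/5 = -21/5 ≈ -4.2000)
M(U) = (6 + U)*(632 + U) (M(U) = (U + (3 + 3))*(U + 632) = (U + 6)*(632 + U) = (6 + U)*(632 + U))
-2094872 + M(k) = -2094872 + (3792 + (-21/5)² + 638*(-21/5)) = -2094872 + (3792 + 441/25 - 13398/5) = -2094872 + 28251/25 = -52343549/25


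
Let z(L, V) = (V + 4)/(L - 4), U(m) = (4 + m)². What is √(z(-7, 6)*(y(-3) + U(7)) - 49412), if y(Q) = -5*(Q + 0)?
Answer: 2*I*√1498453/11 ≈ 222.57*I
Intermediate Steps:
z(L, V) = (4 + V)/(-4 + L)
y(Q) = -5*Q
√(z(-7, 6)*(y(-3) + U(7)) - 49412) = √(((4 + 6)/(-4 - 7))*(-5*(-3) + (4 + 7)²) - 49412) = √((10/(-11))*(15 + 11²) - 49412) = √((-1/11*10)*(15 + 121) - 49412) = √(-10/11*136 - 49412) = √(-1360/11 - 49412) = √(-544892/11) = 2*I*√1498453/11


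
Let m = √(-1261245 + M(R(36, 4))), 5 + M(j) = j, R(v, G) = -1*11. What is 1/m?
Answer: -I*√1261261/1261261 ≈ -0.00089043*I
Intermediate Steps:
R(v, G) = -11
M(j) = -5 + j
m = I*√1261261 (m = √(-1261245 + (-5 - 11)) = √(-1261245 - 16) = √(-1261261) = I*√1261261 ≈ 1123.1*I)
1/m = 1/(I*√1261261) = -I*√1261261/1261261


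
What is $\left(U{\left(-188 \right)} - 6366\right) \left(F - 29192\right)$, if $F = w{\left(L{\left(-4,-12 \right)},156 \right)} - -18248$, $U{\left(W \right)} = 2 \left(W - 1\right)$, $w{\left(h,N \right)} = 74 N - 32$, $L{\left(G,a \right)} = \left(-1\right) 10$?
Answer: $-3830592$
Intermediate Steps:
$L{\left(G,a \right)} = -10$
$w{\left(h,N \right)} = -32 + 74 N$
$U{\left(W \right)} = -2 + 2 W$ ($U{\left(W \right)} = 2 \left(-1 + W\right) = -2 + 2 W$)
$F = 29760$ ($F = \left(-32 + 74 \cdot 156\right) - -18248 = \left(-32 + 11544\right) + 18248 = 11512 + 18248 = 29760$)
$\left(U{\left(-188 \right)} - 6366\right) \left(F - 29192\right) = \left(\left(-2 + 2 \left(-188\right)\right) - 6366\right) \left(29760 - 29192\right) = \left(\left(-2 - 376\right) - 6366\right) 568 = \left(-378 - 6366\right) 568 = \left(-6744\right) 568 = -3830592$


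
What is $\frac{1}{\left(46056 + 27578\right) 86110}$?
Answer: $\frac{1}{6340623740} \approx 1.5771 \cdot 10^{-10}$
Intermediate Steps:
$\frac{1}{\left(46056 + 27578\right) 86110} = \frac{1}{73634} \cdot \frac{1}{86110} = \frac{1}{6340623740}$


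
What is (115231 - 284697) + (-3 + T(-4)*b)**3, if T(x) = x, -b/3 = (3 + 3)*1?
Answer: 159043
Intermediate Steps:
b = -18 (b = -3*(3 + 3) = -18 ≈ -18.000)
(115231 - 284697) + (-3 + T(-4)*b)**3 = (115231 - 284697) + (-3 - 4*(-18))**3 = -169466 + (-3 + 72)**3 = -169466 + 69**3 = -169466 + 328509 = 159043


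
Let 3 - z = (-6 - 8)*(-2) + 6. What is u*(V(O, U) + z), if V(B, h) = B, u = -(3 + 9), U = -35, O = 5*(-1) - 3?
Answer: 468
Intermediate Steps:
O = -8 (O = -5 - 3 = -8)
u = -12 (u = -1*12 = -12)
z = -31 (z = 3 - ((-6 - 8)*(-2) + 6) = 3 - (-14*(-2) + 6) = 3 - (28 + 6) = 3 - 1*34 = 3 - 34 = -31)
u*(V(O, U) + z) = -12*(-8 - 31) = -12*(-39) = 468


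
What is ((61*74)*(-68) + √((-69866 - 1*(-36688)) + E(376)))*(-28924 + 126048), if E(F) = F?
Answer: -29812406048 + 97124*I*√32802 ≈ -2.9812e+10 + 1.759e+7*I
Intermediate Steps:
((61*74)*(-68) + √((-69866 - 1*(-36688)) + E(376)))*(-28924 + 126048) = ((61*74)*(-68) + √((-69866 - 1*(-36688)) + 376))*(-28924 + 126048) = (4514*(-68) + √((-69866 + 36688) + 376))*97124 = (-306952 + √(-33178 + 376))*97124 = (-306952 + √(-32802))*97124 = (-306952 + I*√32802)*97124 = -29812406048 + 97124*I*√32802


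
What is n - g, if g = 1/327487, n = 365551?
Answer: 119713200336/327487 ≈ 3.6555e+5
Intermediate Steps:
g = 1/327487 ≈ 3.0536e-6
n - g = 365551 - 1*1/327487 = 365551 - 1/327487 = 119713200336/327487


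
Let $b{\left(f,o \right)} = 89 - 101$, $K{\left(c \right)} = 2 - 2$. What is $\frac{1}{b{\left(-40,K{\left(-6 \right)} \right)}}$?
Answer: $- \frac{1}{12} \approx -0.083333$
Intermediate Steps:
$K{\left(c \right)} = 0$
$b{\left(f,o \right)} = -12$
$\frac{1}{b{\left(-40,K{\left(-6 \right)} \right)}} = \frac{1}{-12} = - \frac{1}{12}$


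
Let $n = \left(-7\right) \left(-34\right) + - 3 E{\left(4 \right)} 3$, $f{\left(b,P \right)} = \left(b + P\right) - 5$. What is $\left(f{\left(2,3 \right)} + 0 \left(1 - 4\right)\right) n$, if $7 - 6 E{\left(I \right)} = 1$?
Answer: $0$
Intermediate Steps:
$f{\left(b,P \right)} = -5 + P + b$ ($f{\left(b,P \right)} = \left(P + b\right) - 5 = -5 + P + b$)
$E{\left(I \right)} = 1$ ($E{\left(I \right)} = \frac{7}{6} - \frac{1}{6} = 1$)
$n = 229$ ($n = \left(-7\right) \left(-34\right) + \left(-3\right) 1 \cdot 3 = 238 - 9 = 229$)
$\left(f{\left(2,3 \right)} + 0 \left(1 - 4\right)\right) n = \left(\left(-5 + 3 + 2\right) + 0 \left(1 - 4\right)\right) 229 = \left(0 + 0 \left(-3\right)\right) 229 = \left(0 + 0\right) 229 = 0 \cdot 229 = 0$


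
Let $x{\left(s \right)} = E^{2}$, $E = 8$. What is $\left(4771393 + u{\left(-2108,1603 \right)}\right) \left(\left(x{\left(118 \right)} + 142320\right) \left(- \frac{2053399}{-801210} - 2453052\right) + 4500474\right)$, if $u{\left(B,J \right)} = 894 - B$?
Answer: $- \frac{44535398966640059848766}{26707} \approx -1.6676 \cdot 10^{18}$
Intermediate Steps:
$x{\left(s \right)} = 64$ ($x{\left(s \right)} = 8^{2} = 64$)
$\left(4771393 + u{\left(-2108,1603 \right)}\right) \left(\left(x{\left(118 \right)} + 142320\right) \left(- \frac{2053399}{-801210} - 2453052\right) + 4500474\right) = \left(4771393 + \left(894 - -2108\right)\right) \left(\left(64 + 142320\right) \left(- \frac{2053399}{-801210} - 2453052\right) + 4500474\right) = \left(4771393 + \left(894 + 2108\right)\right) \left(142384 \left(\left(-2053399\right) \left(- \frac{1}{801210}\right) - 2453052\right) + 4500474\right) = \left(4771393 + 3002\right) \left(142384 \left(\frac{2053399}{801210} - 2453052\right) + 4500474\right) = 4774395 \left(142384 \left(- \frac{1965407739521}{801210}\right) + 4500474\right) = 4774395 \left(- \frac{139921307791979032}{400605} + 4500474\right) = 4774395 \left(- \frac{139919504879592262}{400605}\right) = - \frac{44535398966640059848766}{26707}$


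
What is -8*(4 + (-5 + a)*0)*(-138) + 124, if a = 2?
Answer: 4540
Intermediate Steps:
-8*(4 + (-5 + a)*0)*(-138) + 124 = -8*(4 + (-5 + 2)*0)*(-138) + 124 = -8*(4 - 3*0)*(-138) + 124 = -8*(4 + 0)*(-138) + 124 = -8*4*(-138) + 124 = -32*(-138) + 124 = 4416 + 124 = 4540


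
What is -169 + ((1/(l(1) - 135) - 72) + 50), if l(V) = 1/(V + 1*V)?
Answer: -51381/269 ≈ -191.01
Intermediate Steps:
l(V) = 1/(2*V) (l(V) = 1/(V + V) = 1/(2*V))
-169 + ((1/(l(1) - 135) - 72) + 50) = -169 + ((1/((½)/1 - 135) - 72) + 50) = -169 + ((1/((½)*1 - 135) - 72) + 50) = -169 + ((1/(½ - 135) - 72) + 50) = -169 + ((1/(-269/2) - 72) + 50) = -169 + ((-2/269 - 72) + 50) = -169 + (-19370/269 + 50) = -169 - 5920/269 = -51381/269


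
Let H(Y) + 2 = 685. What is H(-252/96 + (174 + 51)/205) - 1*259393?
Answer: -258710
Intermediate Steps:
H(Y) = 683 (H(Y) = -2 + 685 = 683)
H(-252/96 + (174 + 51)/205) - 1*259393 = 683 - 1*259393 = 683 - 259393 = -258710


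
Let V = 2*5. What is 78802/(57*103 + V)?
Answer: 78802/5881 ≈ 13.399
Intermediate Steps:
V = 10
78802/(57*103 + V) = 78802/(57*103 + 10) = 78802/(5871 + 10) = 78802/5881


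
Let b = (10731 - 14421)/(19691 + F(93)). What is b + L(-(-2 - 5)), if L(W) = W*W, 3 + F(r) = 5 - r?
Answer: 95671/1960 ≈ 48.812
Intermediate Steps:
F(r) = 2 - r (F(r) = -3 + (5 - r) = 2 - r)
L(W) = W²
b = -369/1960 (b = (10731 - 14421)/(19691 + (2 - 1*93)) = -3690/(19691 + (2 - 93)) = -3690/(19691 - 91) = -3690/19600 = -3690*1/19600 = -369/1960 ≈ -0.18827)
b + L(-(-2 - 5)) = -369/1960 + (-(-2 - 5))² = -369/1960 + (-1*(-7))² = -369/1960 + 7² = -369/1960 + 49 = 95671/1960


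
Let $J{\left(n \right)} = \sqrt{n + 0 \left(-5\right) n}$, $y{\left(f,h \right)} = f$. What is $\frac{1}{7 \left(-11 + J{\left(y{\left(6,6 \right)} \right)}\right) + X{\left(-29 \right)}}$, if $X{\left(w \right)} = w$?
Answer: $- \frac{53}{5471} - \frac{7 \sqrt{6}}{10942} \approx -0.011254$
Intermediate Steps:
$J{\left(n \right)} = \sqrt{n}$ ($J{\left(n \right)} = \sqrt{n + 0 n} = \sqrt{n + 0} = \sqrt{n}$)
$\frac{1}{7 \left(-11 + J{\left(y{\left(6,6 \right)} \right)}\right) + X{\left(-29 \right)}} = \frac{1}{7 \left(-11 + \sqrt{6}\right) - 29} = \frac{1}{\left(-77 + 7 \sqrt{6}\right) - 29} = \frac{1}{-106 + 7 \sqrt{6}}$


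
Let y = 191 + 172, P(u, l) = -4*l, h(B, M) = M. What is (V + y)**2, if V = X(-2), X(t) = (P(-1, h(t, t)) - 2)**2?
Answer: 159201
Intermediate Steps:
y = 363
X(t) = (-2 - 4*t)**2 (X(t) = (-4*t - 2)**2 = (-2 - 4*t)**2)
V = 36 (V = 4*(1 + 2*(-2))**2 = 4*(1 - 4)**2 = 4*(-3)**2 = 4*9 = 36)
(V + y)**2 = (36 + 363)**2 = 399**2 = 159201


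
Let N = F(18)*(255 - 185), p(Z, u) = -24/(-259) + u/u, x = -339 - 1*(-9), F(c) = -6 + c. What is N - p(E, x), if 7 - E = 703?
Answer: 217277/259 ≈ 838.91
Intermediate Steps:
E = -696 (E = 7 - 1*703 = 7 - 703 = -696)
x = -330 (x = -339 + 9 = -330)
p(Z, u) = 283/259 (p(Z, u) = -24*(-1/259) + 1 = 24/259 + 1 = 283/259)
N = 840 (N = (-6 + 18)*(255 - 185) = 12*70 = 840)
N - p(E, x) = 840 - 1*283/259 = 840 - 283/259 = 217277/259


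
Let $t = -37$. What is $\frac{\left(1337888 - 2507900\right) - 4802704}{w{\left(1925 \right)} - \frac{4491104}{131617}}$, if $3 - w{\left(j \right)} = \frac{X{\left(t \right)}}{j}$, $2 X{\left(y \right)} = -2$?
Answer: $\frac{378315900352775}{1971288852} \approx 1.9191 \cdot 10^{5}$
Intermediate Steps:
$X{\left(y \right)} = -1$ ($X{\left(y \right)} = \frac{1}{2} \left(-2\right) = -1$)
$w{\left(j \right)} = 3 + \frac{1}{j}$ ($w{\left(j \right)} = 3 - - \frac{1}{j} = 3 + \frac{1}{j}$)
$\frac{\left(1337888 - 2507900\right) - 4802704}{w{\left(1925 \right)} - \frac{4491104}{131617}} = \frac{\left(1337888 - 2507900\right) - 4802704}{\left(3 + \frac{1}{1925}\right) - \frac{4491104}{131617}} = \frac{-1170012 - 4802704}{\left(3 + \frac{1}{1925}\right) - \frac{4491104}{131617}} = - \frac{5972716}{\frac{5776}{1925} - \frac{4491104}{131617}} = - \frac{5972716}{- \frac{7885155408}{253362725}} = \left(-5972716\right) \left(- \frac{253362725}{7885155408}\right) = \frac{378315900352775}{1971288852}$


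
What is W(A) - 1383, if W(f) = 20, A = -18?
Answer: -1363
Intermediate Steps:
W(A) - 1383 = 20 - 1383 = -1363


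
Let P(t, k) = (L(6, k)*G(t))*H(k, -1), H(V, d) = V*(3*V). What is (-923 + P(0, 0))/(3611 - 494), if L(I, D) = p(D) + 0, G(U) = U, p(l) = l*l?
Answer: -923/3117 ≈ -0.29612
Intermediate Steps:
p(l) = l²
H(V, d) = 3*V²
L(I, D) = D² (L(I, D) = D² + 0 = D²)
P(t, k) = 3*t*k⁴ (P(t, k) = (k²*t)*(3*k²) = (t*k²)*(3*k²) = 3*t*k⁴)
(-923 + P(0, 0))/(3611 - 494) = (-923 + 3*0*0⁴)/(3611 - 494) = (-923 + 3*0*0)/3117 = (-923 + 0)*(1/3117) = -923*1/3117 = -923/3117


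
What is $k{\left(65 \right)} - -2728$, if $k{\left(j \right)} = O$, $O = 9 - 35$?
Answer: $2702$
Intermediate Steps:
$O = -26$ ($O = 9 - 35 = -26$)
$k{\left(j \right)} = -26$
$k{\left(65 \right)} - -2728 = -26 - -2728 = -26 + 2728 = 2702$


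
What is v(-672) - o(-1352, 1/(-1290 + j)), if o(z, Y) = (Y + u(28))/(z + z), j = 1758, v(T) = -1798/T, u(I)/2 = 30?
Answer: 23897803/8858304 ≈ 2.6978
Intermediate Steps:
u(I) = 60 (u(I) = 2*30 = 60)
o(z, Y) = (60 + Y)/(2*z) (o(z, Y) = (Y + 60)/(z + z) = (60 + Y)/((2*z)) = (60 + Y)*(1/(2*z)) = (60 + Y)/(2*z))
v(-672) - o(-1352, 1/(-1290 + j)) = -1798/(-672) - (60 + 1/(-1290 + 1758))/(2*(-1352)) = -1798*(-1/672) - (-1)*(60 + 1/468)/(2*1352) = 899/336 - (-1)*(60 + 1/468)/(2*1352) = 899/336 - (-1)*28081/(2*1352*468) = 899/336 - 1*(-28081/1265472) = 899/336 + 28081/1265472 = 23897803/8858304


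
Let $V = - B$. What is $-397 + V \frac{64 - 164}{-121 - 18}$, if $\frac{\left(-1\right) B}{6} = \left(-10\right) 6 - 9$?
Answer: $- \frac{96583}{139} \approx -694.84$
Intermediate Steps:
$B = 414$ ($B = - 6 \left(\left(-10\right) 6 - 9\right) = - 6 \left(-60 - 9\right) = \left(-6\right) \left(-69\right) = 414$)
$V = -414$ ($V = \left(-1\right) 414 = -414$)
$-397 + V \frac{64 - 164}{-121 - 18} = -397 - 414 \frac{64 - 164}{-121 - 18} = -397 - 414 \left(- \frac{100}{-139}\right) = -397 - 414 \left(\left(-100\right) \left(- \frac{1}{139}\right)\right) = -397 - \frac{41400}{139} = - \frac{96583}{139}$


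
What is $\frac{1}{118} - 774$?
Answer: $- \frac{91331}{118} \approx -773.99$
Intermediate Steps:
$\frac{1}{118} - 774 = - \frac{91331}{118}$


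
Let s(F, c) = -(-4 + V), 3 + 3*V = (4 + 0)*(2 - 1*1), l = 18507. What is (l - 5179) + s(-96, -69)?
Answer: 39995/3 ≈ 13332.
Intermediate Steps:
V = 1/3 (V = -1 + ((4 + 0)*(2 - 1*1))/3 = -1 + (4*(2 - 1))/3 = -1 + (4*1)/3 = -1 + (1/3)*4 = -1 + 4/3 = 1/3 ≈ 0.33333)
s(F, c) = 11/3 (s(F, c) = -(-4 + 1/3) = -(-11)/3 = -1*(-11/3) = 11/3)
(l - 5179) + s(-96, -69) = (18507 - 5179) + 11/3 = 13328 + 11/3 = 39995/3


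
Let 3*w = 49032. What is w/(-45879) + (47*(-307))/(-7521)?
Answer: 179688289/115018653 ≈ 1.5623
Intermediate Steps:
w = 16344 (w = (1/3)*49032 = 16344)
w/(-45879) + (47*(-307))/(-7521) = 16344/(-45879) + (47*(-307))/(-7521) = 16344*(-1/45879) - 14429*(-1/7521) = -5448/15293 + 14429/7521 = 179688289/115018653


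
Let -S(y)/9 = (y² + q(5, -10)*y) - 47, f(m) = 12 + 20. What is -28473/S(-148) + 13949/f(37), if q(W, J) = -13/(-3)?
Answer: 888115715/2036704 ≈ 436.06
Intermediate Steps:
f(m) = 32
q(W, J) = 13/3 (q(W, J) = -13*(-⅓) = 13/3)
S(y) = 423 - 39*y - 9*y² (S(y) = -9*((y² + 13*y/3) - 47) = -9*(-47 + y² + 13*y/3) = 423 - 39*y - 9*y²)
-28473/S(-148) + 13949/f(37) = -28473/(423 - 39*(-148) - 9*(-148)²) + 13949/32 = -28473/(423 + 5772 - 9*21904) + 13949*(1/32) = -28473/(423 + 5772 - 197136) + 13949/32 = -28473/(-190941) + 13949/32 = -28473*(-1/190941) + 13949/32 = 9491/63647 + 13949/32 = 888115715/2036704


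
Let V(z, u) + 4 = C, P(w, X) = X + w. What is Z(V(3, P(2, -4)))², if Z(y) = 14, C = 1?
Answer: 196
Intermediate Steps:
V(z, u) = -3 (V(z, u) = -4 + 1 = -3)
Z(V(3, P(2, -4)))² = 14² = 196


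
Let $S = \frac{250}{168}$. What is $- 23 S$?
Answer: $- \frac{2875}{84} \approx -34.226$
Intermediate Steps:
$S = \frac{125}{84}$ ($S = 250 \cdot \frac{1}{168} = \frac{125}{84} \approx 1.4881$)
$- 23 S = \left(-23\right) \frac{125}{84} = - \frac{2875}{84}$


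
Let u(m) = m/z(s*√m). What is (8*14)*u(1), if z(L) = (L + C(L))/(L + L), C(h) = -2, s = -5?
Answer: 160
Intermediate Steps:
z(L) = (-2 + L)/(2*L) (z(L) = (L - 2)/(L + L) = (-2 + L)/((2*L)) = (-2 + L)*(1/(2*L)) = (-2 + L)/(2*L))
u(m) = -10*m^(3/2)/(-2 - 5*√m) (u(m) = m/(((-2 - 5*√m)/(2*((-5*√m))))) = m/(((-1/(5*√m))*(-2 - 5*√m)/2)) = m/((-(-2 - 5*√m)/(10*√m))) = m*(-10*√m/(-2 - 5*√m)) = -10*m^(3/2)/(-2 - 5*√m))
(8*14)*u(1) = (8*14)*(10*1^(3/2)/(2 + 5*√1)) = 112*(10*1/(2 + 5*1)) = 112*(10*1/(2 + 5)) = 112*(10*1/7) = 112*(10*1*(⅐)) = 112*(10/7) = 160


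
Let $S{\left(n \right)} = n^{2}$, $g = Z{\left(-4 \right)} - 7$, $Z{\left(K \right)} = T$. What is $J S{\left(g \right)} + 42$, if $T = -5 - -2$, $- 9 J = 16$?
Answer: $- \frac{1222}{9} \approx -135.78$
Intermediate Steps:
$J = - \frac{16}{9}$ ($J = \left(- \frac{1}{9}\right) 16 = - \frac{16}{9} \approx -1.7778$)
$T = -3$ ($T = -5 + 2 = -3$)
$Z{\left(K \right)} = -3$
$g = -10$ ($g = -3 - 7 = -10$)
$J S{\left(g \right)} + 42 = - \frac{16 \left(-10\right)^{2}}{9} + 42 = \left(- \frac{16}{9}\right) 100 + 42 = - \frac{1600}{9} + 42 = - \frac{1222}{9}$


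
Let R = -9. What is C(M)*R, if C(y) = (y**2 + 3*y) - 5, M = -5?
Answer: -45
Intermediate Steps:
C(y) = -5 + y**2 + 3*y
C(M)*R = (-5 + (-5)**2 + 3*(-5))*(-9) = (-5 + 25 - 15)*(-9) = 5*(-9) = -45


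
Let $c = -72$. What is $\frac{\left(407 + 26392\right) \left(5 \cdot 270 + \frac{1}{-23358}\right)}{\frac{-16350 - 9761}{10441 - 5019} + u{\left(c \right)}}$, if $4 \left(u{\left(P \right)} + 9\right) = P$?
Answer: $- \frac{763653348470537}{671561965} \approx -1.1371 \cdot 10^{6}$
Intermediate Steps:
$u{\left(P \right)} = -9 + \frac{P}{4}$
$\frac{\left(407 + 26392\right) \left(5 \cdot 270 + \frac{1}{-23358}\right)}{\frac{-16350 - 9761}{10441 - 5019} + u{\left(c \right)}} = \frac{\left(407 + 26392\right) \left(5 \cdot 270 + \frac{1}{-23358}\right)}{\frac{-16350 - 9761}{10441 - 5019} + \left(-9 + \frac{1}{4} \left(-72\right)\right)} = \frac{26799 \left(1350 - \frac{1}{23358}\right)}{- \frac{26111}{5422} - 27} = \frac{26799 \cdot \frac{31533299}{23358}}{\left(-26111\right) \frac{1}{5422} - 27} = \frac{281686959967}{7786 \left(- \frac{26111}{5422} - 27\right)} = \frac{281686959967}{7786 \left(- \frac{172505}{5422}\right)} = \frac{281686959967}{7786} \left(- \frac{5422}{172505}\right) = - \frac{763653348470537}{671561965}$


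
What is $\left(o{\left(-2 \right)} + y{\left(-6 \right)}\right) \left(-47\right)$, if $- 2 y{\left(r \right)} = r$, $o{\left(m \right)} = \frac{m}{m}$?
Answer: $-188$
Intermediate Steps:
$o{\left(m \right)} = 1$
$y{\left(r \right)} = - \frac{r}{2}$
$\left(o{\left(-2 \right)} + y{\left(-6 \right)}\right) \left(-47\right) = \left(1 - -3\right) \left(-47\right) = \left(1 + 3\right) \left(-47\right) = 4 \left(-47\right) = -188$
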